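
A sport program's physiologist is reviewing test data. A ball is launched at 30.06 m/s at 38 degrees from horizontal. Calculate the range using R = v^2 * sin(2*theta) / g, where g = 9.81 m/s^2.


sin(2 * 38) = sin(76) = 0.970296
v^2 = 30.06^2 = 903.6036
R = 903.6036 * 0.970296 / 9.81
= 89.374 m

89.374 m


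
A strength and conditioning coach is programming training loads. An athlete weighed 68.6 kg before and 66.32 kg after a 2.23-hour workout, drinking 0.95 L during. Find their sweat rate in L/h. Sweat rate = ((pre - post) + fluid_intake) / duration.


Body mass change = 2.28 kg
Total sweat loss = 2.28 + 0.95 = 3.23 L
Rate = 3.23 / 2.23 = 1.448 L/h

1.448 L/h


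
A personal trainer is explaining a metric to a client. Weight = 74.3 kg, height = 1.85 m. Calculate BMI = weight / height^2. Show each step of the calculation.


height^2 = 1.85^2 = 3.4225
BMI = 74.3 / 3.4225 = 21.71 kg/m^2

21.71 kg/m^2


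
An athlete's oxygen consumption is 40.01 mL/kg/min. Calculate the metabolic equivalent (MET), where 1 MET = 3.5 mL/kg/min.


MET = VO2 / 3.5
= 40.01 / 3.5
= 11.43 METs

11.43 METs


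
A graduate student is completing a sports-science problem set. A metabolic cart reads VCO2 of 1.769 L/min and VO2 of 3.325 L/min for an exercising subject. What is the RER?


RER = VCO2 / VO2 = 1.769 / 3.325 = 0.532

0.532


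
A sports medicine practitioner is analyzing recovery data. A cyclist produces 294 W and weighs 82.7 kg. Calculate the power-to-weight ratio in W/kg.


P/W = power / mass
= 294 / 82.7
= 3.555 W/kg

3.555 W/kg


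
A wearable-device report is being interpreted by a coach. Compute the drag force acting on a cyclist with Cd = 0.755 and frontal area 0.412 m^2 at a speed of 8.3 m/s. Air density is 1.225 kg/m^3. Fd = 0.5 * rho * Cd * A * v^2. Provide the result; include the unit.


Step 1: v^2 = 68.89
Step 2: Fd = 0.5 * 1.225 * 0.755 * 0.412 * 68.89
= 13.125 N

13.125 N


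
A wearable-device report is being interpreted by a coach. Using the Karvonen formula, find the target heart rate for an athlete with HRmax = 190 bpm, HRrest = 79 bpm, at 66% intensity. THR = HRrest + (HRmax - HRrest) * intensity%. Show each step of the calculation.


HRR = 190 - 79 = 111
THR = 79 + 111 * 0.66
= 79 + 73.26
= 152.26 bpm

152.26 bpm


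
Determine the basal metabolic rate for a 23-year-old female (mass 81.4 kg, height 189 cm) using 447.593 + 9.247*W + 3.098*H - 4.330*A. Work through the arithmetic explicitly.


BMR = 447.593 + 9.247*81.4 + 3.098*189 - 4.330*23
= 1686.23 kcal/day

1686.23 kcal/day


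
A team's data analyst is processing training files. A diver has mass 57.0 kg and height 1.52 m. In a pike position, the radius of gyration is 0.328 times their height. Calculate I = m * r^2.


r = 0.328 * 1.52 = 0.49856 m
I = m * r^2 = 57.0 * 0.248562 = 14.168 kg*m^2

14.168 kg*m^2


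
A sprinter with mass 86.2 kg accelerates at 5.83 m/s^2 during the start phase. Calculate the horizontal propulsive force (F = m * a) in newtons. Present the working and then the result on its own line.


F = m * a
= 86.2 * 5.83
= 502.55 N

502.55 N


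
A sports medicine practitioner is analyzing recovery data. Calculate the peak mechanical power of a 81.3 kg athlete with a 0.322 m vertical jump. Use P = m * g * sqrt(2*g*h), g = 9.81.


First, sqrt(2gh) = sqrt(2 * 9.81 * 0.322)
= sqrt(6.31764) = 2.513492 m/s
Power = 81.3 * 9.81 * 2.513492 = 2004.64 W

2004.64 W


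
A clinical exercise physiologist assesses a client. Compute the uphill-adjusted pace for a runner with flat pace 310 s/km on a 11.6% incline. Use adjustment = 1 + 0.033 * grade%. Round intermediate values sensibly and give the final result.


Adjustment factor = 1 + 0.033 * 11.6 = 1.3828
Grade-adjusted pace = 310 * 1.3828 = 428.67 s/km

428.67 s/km


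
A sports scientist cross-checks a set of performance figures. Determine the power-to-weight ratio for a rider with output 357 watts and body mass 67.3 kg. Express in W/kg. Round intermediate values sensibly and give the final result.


P/W = 357 / 67.3 = 5.305 W/kg

5.305 W/kg


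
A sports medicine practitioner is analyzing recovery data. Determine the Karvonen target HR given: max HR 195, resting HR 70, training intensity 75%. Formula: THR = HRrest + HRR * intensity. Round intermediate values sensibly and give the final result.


HRR = HRmax - HRrest = 195 - 70 = 125
THR = 70 + 125 * 0.75
= 163.75 bpm

163.75 bpm


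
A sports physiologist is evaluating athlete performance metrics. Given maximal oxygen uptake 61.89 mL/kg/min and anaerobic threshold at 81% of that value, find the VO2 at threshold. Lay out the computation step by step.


Percentage as decimal = 0.81
VO2 at AT = 61.89 * 0.81 = 50.13 mL/kg/min

50.13 mL/kg/min


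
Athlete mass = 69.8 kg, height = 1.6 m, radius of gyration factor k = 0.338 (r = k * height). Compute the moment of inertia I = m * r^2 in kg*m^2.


r = k * height = 0.338 * 1.6 = 0.5408 m
r^2 = 0.5408^2 = 0.292465
I = 69.8 * 0.292465 = 20.414 kg*m^2

20.414 kg*m^2


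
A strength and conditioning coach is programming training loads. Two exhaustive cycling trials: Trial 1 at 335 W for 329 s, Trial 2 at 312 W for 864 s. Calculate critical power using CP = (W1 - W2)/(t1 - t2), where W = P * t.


W1 = 335 * 329 = 110215 J
W2 = 312 * 864 = 269568 J
CP = (110215 - 269568) / (329 - 864)
= -159353 / -535
= 297.86 W

297.86 W


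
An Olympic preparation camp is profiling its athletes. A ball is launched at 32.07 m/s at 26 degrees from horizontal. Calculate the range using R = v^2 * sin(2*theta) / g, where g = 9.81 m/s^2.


sin(2 * 26) = sin(52) = 0.788011
v^2 = 32.07^2 = 1028.4849
R = 1028.4849 * 0.788011 / 9.81
= 82.615 m

82.615 m


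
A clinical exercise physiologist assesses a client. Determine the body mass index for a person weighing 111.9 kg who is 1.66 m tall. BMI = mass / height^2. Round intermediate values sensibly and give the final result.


BMI = mass / height^2
= 111.9 / 1.66^2
= 111.9 / 2.7556
= 40.61 kg/m^2

40.61 kg/m^2


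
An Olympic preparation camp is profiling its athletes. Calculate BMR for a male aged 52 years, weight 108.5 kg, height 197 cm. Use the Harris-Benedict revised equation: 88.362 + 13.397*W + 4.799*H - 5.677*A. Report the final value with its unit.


Substituting values:
W term = 13.397 * 108.5 = 1453.5745
H term = 4.799 * 197 = 945.403
A term = 5.677 * 52 = 295.204
BMR = 2192.14 kcal/day

2192.14 kcal/day


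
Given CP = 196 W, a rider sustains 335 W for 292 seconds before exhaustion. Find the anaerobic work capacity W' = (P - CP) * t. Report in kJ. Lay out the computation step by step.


Excess power = 335 - 196 = 139 W
Work above CP = 139 * 292 = 40588 J
W' = 40.588 kJ

40.588 kJ


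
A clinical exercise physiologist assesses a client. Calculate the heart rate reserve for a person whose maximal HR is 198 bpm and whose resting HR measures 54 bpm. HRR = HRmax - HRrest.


HRmax = 198 bpm
HRrest = 54 bpm
HRR = 198 - 54 = 144 bpm

144 bpm


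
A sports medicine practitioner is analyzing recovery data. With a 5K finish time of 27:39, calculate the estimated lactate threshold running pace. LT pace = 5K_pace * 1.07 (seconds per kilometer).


Race duration = 1659 s for 5 km
Average pace = 1659 / 5 = 331.8 s/km
LT pace = 331.8 * 1.07
= 355.03 s/km

355.03 s/km


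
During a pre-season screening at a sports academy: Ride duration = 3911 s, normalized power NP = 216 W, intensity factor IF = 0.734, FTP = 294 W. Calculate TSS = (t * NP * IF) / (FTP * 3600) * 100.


Numerator = 3911 * 216 * 0.734 = 620065.584
Denominator = 294 * 3600 = 1058400
TSS = 620065.584 / 1058400 * 100
= 58.59

58.59 TSS


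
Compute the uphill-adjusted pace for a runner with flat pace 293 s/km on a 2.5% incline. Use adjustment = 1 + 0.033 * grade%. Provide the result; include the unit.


Adjustment factor = 1 + 0.033 * 2.5 = 1.0825
Grade-adjusted pace = 293 * 1.0825 = 317.17 s/km

317.17 s/km


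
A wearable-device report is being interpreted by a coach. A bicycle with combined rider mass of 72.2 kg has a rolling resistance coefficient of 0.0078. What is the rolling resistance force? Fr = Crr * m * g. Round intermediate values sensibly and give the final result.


Fr = 0.0078 * 72.2 * 9.81
= 0.56316 * 9.81
= 5.525 N

5.525 N


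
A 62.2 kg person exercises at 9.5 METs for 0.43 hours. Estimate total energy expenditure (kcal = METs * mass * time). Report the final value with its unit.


Energy = METs * mass(kg) * time(h)
= 9.5 * 62.2 * 0.43
= 254.09 kcal

254.09 kcal


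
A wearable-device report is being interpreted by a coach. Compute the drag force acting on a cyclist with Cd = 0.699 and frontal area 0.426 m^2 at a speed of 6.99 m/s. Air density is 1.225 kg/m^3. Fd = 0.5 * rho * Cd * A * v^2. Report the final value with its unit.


Step 1: v^2 = 48.8601
Step 2: Fd = 0.5 * 1.225 * 0.699 * 0.426 * 48.8601
= 8.911 N

8.911 N


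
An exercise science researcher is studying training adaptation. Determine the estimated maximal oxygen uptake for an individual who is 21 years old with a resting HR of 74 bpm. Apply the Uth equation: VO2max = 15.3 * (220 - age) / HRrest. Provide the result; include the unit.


HRmax = 220 - 21 = 199
VO2max = 15.3 * (199 / 74)
= 15.3 * 2.6892
= 41.14 mL/kg/min

41.14 mL/kg/min


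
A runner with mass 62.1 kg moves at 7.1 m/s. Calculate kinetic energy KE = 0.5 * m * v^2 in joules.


v^2 = 7.1^2 = 50.41
KE = 0.5 * 62.1 * 50.41
= 1565.23 J

1565.23 J


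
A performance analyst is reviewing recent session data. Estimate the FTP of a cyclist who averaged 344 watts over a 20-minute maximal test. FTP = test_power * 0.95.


FTP = 344 * 0.95 = 326.8 W

326.8 W


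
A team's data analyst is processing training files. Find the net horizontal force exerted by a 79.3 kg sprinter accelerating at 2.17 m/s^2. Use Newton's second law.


Newton's second law: F = m * a
F = 79.3 * 2.17 = 172.08 N

172.08 N


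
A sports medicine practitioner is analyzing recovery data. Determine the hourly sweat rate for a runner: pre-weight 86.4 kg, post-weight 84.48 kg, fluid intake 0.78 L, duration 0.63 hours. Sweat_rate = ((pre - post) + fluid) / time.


Mass lost = 86.4 - 84.48 = 1.92 kg
Add fluid consumed: 1.92 + 0.78 = 2.7 L total sweat
Sweat rate = 2.7 / 0.63 = 4.286 L/h

4.286 L/h


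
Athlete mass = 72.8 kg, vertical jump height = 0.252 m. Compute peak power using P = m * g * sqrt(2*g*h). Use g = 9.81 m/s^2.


sqrt(2 * 9.81 * 0.252) = sqrt(4.94424) = 2.223565 m/s
P = 72.8 * 9.81 * 2.223565
= 1588.0 W

1588.0 W


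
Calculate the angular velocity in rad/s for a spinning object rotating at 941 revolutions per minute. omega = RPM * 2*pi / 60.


omega = RPM * 2*pi / 60
= 941 * 6.28318531 / 60
= 98.541 rad/s

98.541 rad/s


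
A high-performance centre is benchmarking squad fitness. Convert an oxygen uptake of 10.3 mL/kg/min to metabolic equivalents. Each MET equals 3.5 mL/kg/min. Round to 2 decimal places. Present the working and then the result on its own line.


One MET = 3.5 mL/kg/min
Number of METs = 10.3 / 3.5
= 2.94 METs

2.94 METs


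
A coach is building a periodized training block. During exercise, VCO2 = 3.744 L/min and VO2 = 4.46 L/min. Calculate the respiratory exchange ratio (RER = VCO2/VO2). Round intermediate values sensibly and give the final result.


RER = VCO2 / VO2
= 3.744 / 4.46
= 0.8395

0.8395


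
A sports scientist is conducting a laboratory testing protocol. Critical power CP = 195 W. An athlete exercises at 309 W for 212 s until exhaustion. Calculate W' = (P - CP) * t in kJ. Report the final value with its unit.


P - CP = 309 - 195 = 114 W
W' = 114 * 212 = 24168 J
= 24168 / 1000 = 24.168 kJ

24.168 kJ


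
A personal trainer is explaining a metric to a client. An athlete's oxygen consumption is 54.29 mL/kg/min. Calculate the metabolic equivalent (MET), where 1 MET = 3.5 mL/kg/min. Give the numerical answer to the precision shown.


MET = VO2 / 3.5
= 54.29 / 3.5
= 15.51 METs

15.51 METs


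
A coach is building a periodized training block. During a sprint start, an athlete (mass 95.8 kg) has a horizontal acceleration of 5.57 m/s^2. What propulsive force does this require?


Propulsive force = mass * acceleration
= 95.8 kg * 5.57 m/s^2
= 533.61 N

533.61 N


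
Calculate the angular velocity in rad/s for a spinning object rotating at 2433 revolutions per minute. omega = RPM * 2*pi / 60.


omega = RPM * 2*pi / 60
= 2433 * 6.28318531 / 60
= 254.783 rad/s

254.783 rad/s


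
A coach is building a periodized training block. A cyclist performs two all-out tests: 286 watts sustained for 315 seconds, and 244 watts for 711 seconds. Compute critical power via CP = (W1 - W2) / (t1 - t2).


W1 = P1 * t1 = 286 * 315 = 90090 J
W2 = P2 * t2 = 244 * 711 = 173484 J
CP = (90090 - 173484) / (315 - 711)
= 210.59 W

210.59 W


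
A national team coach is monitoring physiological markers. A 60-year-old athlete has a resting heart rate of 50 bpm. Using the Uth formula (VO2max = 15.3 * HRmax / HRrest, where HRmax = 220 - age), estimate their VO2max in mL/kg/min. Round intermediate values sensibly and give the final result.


HRmax = 220 - 60 = 160 bpm
Ratio = HRmax / HRrest = 160 / 50 = 3.2
VO2max = 15.3 * 3.2 = 48.96 mL/kg/min

48.96 mL/kg/min


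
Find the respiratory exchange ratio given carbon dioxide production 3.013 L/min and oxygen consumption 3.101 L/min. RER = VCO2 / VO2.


VCO2 = 3.013 L/min
VO2 = 3.101 L/min
RER = 3.013 / 3.101 = 0.9716

0.9716


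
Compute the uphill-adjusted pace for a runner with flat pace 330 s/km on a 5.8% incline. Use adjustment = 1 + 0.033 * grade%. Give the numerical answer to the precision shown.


Adjustment factor = 1 + 0.033 * 5.8 = 1.1914
Grade-adjusted pace = 330 * 1.1914 = 393.16 s/km

393.16 s/km


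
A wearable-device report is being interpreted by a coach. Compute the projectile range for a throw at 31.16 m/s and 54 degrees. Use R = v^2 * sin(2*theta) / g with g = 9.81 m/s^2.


Two times the angle = 108 degrees
sin(108) = 0.951057
R = 970.9456 * 0.951057 / 9.81 = 94.131 m

94.131 m


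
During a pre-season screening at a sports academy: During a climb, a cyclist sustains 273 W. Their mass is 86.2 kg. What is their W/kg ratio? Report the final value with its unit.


Power-to-weight = 273 W / 86.2 kg
= 3.167 W/kg

3.167 W/kg


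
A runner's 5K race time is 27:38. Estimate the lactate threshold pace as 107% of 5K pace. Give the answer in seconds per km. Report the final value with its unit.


Total race time = 27*60 + 38 = 1658 seconds
5K pace = 1658 / 5 = 331.6 sec/km
LT pace = 331.6 * 1.07 = 354.81 sec/km

354.81 s/km


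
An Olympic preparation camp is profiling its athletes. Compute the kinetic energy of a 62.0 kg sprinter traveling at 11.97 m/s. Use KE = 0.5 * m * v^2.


Velocity squared = 143.2809
KE = 0.5 * 62.0 * 143.2809 = 4441.71 J

4441.71 J


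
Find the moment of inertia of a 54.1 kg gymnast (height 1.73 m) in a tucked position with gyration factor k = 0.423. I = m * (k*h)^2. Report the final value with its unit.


Radius of gyration = 0.423 * 1.73 = 0.73179 m
I = 54.1 * 0.73179^2
= 54.1 * 0.535517
= 28.971 kg*m^2

28.971 kg*m^2


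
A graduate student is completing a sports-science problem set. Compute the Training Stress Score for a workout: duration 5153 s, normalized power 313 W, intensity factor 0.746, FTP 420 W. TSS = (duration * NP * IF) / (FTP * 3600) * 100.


Product = 5153 * 313 * 0.746 = 1203215.194
Base = 420 * 3600 = 1512000
TSS = 1203215.194 / 1512000 * 100 = 79.58

79.58 TSS


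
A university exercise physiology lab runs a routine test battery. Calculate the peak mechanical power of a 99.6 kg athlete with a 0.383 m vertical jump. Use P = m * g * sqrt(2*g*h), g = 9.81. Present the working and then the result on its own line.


First, sqrt(2gh) = sqrt(2 * 9.81 * 0.383)
= sqrt(7.51446) = 2.741252 m/s
Power = 99.6 * 9.81 * 2.741252 = 2678.41 W

2678.41 W


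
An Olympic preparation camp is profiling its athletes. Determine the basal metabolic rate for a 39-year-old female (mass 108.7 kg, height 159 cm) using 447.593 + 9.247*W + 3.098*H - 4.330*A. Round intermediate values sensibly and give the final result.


BMR = 447.593 + 9.247*108.7 + 3.098*159 - 4.330*39
= 1776.45 kcal/day

1776.45 kcal/day


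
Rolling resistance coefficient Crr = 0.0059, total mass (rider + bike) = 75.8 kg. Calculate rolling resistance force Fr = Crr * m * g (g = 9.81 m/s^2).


Fr = Crr * m * g
= 0.0059 * 75.8 * 9.81
= 4.387 N

4.387 N


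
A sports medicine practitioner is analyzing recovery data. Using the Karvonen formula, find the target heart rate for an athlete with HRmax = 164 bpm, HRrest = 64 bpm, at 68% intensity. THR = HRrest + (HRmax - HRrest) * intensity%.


HRR = 164 - 64 = 100
THR = 64 + 100 * 0.68
= 64 + 68.0
= 132.0 bpm

132.0 bpm


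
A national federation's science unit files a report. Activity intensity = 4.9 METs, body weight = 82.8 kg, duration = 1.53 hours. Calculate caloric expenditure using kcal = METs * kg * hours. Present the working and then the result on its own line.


kcal = 4.9 * 82.8 * 1.53
= 405.72 * 1.53
= 620.75 kcal

620.75 kcal


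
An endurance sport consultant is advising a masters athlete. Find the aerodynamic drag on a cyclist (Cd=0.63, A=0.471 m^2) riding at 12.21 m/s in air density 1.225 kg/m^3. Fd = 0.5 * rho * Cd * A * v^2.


Fd = 0.5 * 1.225 * 0.63 * 0.471 * 12.21^2
= 0.5 * 1.225 * 0.63 * 0.471 * 149.0841
= 27.096 N

27.096 N


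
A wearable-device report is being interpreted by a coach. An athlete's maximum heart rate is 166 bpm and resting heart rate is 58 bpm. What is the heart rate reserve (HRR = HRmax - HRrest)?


HRR = HRmax - HRrest
= 166 - 58
= 108 bpm

108 bpm


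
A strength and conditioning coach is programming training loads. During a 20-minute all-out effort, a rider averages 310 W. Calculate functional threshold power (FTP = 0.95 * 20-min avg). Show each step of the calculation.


FTP = 0.95 * 310
= 294.5 W

294.5 W


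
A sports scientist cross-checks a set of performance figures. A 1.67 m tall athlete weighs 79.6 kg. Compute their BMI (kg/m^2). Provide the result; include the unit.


height^2 = 2.7889 m^2
BMI = 79.6 / 2.7889 = 28.54 kg/m^2

28.54 kg/m^2


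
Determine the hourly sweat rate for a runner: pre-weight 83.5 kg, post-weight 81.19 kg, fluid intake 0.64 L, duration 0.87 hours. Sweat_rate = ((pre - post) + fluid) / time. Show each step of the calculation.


Mass lost = 83.5 - 81.19 = 2.31 kg
Add fluid consumed: 2.31 + 0.64 = 2.95 L total sweat
Sweat rate = 2.95 / 0.87 = 3.391 L/h

3.391 L/h


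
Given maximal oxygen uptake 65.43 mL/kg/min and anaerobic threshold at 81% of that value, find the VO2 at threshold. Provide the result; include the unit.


Percentage as decimal = 0.81
VO2 at AT = 65.43 * 0.81 = 53.0 mL/kg/min

53.0 mL/kg/min


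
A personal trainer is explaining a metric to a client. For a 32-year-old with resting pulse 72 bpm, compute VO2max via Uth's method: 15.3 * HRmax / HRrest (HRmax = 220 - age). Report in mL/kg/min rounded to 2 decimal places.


Step 1: HRmax = 220 - 32 = 188 bpm
Step 2: Ratio = 188 / 72 = 2.6111
Step 3: VO2max = 15.3 * 2.6111 = 39.95 mL/kg/min

39.95 mL/kg/min


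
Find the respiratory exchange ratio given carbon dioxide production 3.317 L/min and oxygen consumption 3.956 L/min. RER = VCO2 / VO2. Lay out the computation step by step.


VCO2 = 3.317 L/min
VO2 = 3.956 L/min
RER = 3.317 / 3.956 = 0.8385

0.8385


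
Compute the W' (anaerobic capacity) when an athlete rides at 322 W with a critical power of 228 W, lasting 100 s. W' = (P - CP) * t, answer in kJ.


Above-CP power = 94 W
Duration = 100 s
W' = 94 * 100 = 9400 J
Convert: 9400 / 1000 = 9.4 kJ

9.4 kJ


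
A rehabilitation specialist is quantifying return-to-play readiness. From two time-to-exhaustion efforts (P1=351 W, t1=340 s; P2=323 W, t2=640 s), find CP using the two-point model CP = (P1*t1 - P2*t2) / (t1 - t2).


Work in trial 1 = 119340 J
Work in trial 2 = 206720 J
Delta work = -87380 J
Delta time = -300 s
CP = -87380 / -300 = 291.27 W

291.27 W


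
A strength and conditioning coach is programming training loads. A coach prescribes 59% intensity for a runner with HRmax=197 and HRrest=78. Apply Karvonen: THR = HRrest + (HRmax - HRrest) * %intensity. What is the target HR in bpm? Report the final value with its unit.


Heart rate reserve = 197 - 78 = 119
Intensity fraction = 59 / 100 = 0.59
THR = 78 + 119 * 0.59 = 148.21 bpm

148.21 bpm


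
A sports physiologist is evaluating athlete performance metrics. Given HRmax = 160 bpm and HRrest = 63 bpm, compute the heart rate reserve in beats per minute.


Heart rate reserve = maximum HR minus resting HR
HRR = 160 - 63 = 97 bpm

97 bpm


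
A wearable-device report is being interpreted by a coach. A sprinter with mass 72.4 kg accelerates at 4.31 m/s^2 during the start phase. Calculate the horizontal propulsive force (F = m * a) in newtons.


F = m * a
= 72.4 * 4.31
= 312.04 N

312.04 N


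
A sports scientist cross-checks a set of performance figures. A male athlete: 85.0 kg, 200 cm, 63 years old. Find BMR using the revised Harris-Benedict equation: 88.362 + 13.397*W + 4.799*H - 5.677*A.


Intercept = 88.362
Weight contribution = 13.397 * 85.0 = 1138.745
Height contribution = 4.799 * 200 = 959.8
Age contribution = 5.677 * 63 = 357.651
BMR = 88.362 + 1138.745 + 959.8 - 357.651
= 1829.26 kcal/day

1829.26 kcal/day


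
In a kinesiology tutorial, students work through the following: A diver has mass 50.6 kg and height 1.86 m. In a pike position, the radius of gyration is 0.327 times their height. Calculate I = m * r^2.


r = 0.327 * 1.86 = 0.60822 m
I = m * r^2 = 50.6 * 0.369932 = 18.719 kg*m^2

18.719 kg*m^2


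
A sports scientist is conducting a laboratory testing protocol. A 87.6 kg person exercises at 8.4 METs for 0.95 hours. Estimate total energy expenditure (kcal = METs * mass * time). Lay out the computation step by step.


Energy = METs * mass(kg) * time(h)
= 8.4 * 87.6 * 0.95
= 699.05 kcal

699.05 kcal


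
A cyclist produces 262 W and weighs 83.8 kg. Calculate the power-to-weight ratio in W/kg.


P/W = power / mass
= 262 / 83.8
= 3.126 W/kg

3.126 W/kg


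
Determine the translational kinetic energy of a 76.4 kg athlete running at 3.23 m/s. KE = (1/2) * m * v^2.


KE = 0.5 * m * v^2
= 0.5 * 76.4 * 3.23^2
= 0.5 * 76.4 * 10.4329
= 398.54 J

398.54 J


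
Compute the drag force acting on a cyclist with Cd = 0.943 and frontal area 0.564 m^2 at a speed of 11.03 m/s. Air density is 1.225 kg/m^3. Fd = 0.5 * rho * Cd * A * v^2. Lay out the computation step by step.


Step 1: v^2 = 121.6609
Step 2: Fd = 0.5 * 1.225 * 0.943 * 0.564 * 121.6609
= 39.632 N

39.632 N


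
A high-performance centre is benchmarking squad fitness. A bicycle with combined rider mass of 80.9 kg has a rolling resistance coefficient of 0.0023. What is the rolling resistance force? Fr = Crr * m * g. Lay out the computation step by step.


Fr = 0.0023 * 80.9 * 9.81
= 0.18607 * 9.81
= 1.825 N

1.825 N


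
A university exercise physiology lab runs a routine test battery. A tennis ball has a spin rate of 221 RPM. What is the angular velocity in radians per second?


Convert RPM to rad/s: multiply by 2*pi and divide by 60
omega = 221 * 2 * pi / 60
= 23.143 rad/s

23.143 rad/s


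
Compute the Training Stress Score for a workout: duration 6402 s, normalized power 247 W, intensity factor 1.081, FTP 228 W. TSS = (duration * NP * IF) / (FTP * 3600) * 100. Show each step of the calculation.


Product = 6402 * 247 * 1.081 = 1709378.814
Base = 228 * 3600 = 820800
TSS = 1709378.814 / 820800 * 100 = 208.26

208.26 TSS


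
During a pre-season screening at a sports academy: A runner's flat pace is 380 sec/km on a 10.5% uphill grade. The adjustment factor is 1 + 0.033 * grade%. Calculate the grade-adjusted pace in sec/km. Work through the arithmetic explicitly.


Factor = 1 + 0.033 * 10.5 = 1.3465
Adjusted pace = 380 * 1.3465
= 511.67 sec/km

511.67 s/km


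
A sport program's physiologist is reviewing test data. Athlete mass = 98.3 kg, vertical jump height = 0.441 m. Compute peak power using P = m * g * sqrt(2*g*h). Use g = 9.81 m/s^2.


sqrt(2 * 9.81 * 0.441) = sqrt(8.65242) = 2.9415 m/s
P = 98.3 * 9.81 * 2.9415
= 2836.56 W

2836.56 W


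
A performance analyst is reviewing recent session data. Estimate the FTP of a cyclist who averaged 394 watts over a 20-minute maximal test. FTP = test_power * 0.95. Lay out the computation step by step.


FTP = 394 * 0.95 = 374.3 W

374.3 W


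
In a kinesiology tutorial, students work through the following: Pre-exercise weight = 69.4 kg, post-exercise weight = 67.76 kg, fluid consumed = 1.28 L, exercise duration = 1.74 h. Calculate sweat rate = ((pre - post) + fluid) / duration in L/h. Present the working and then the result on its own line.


Weight loss = 69.4 - 67.76 = 1.64 kg (approx L)
Total sweat = 1.64 + 1.28 = 2.92 L
Sweat rate = 2.92 / 1.74 = 1.678 L/h

1.678 L/h


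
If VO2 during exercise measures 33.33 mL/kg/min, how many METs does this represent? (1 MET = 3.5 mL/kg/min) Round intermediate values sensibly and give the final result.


METs = VO2 / 3.5 = 33.33 / 3.5 = 9.52

9.52 METs


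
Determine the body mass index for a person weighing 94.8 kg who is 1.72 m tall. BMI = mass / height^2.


BMI = mass / height^2
= 94.8 / 1.72^2
= 94.8 / 2.9584
= 32.04 kg/m^2

32.04 kg/m^2


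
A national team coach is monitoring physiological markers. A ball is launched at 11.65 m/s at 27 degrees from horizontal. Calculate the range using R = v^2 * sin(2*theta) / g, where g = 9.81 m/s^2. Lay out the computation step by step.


sin(2 * 27) = sin(54) = 0.809017
v^2 = 11.65^2 = 135.7225
R = 135.7225 * 0.809017 / 9.81
= 11.193 m

11.193 m


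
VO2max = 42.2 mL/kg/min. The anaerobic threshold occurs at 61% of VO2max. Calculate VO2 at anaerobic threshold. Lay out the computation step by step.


AT fraction = 61 / 100 = 0.61
AT VO2 = 42.2 * 0.61
= 25.74 mL/kg/min

25.74 mL/kg/min


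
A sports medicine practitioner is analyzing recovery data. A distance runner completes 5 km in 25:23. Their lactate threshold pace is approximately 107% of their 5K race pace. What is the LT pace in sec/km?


Convert to seconds: 25 min 23 s = 1523 s
Pace per km = 1523 / 5 = 304.6 s/km
LT pace = 304.6 * 1.07 = 325.92 s/km

325.92 s/km


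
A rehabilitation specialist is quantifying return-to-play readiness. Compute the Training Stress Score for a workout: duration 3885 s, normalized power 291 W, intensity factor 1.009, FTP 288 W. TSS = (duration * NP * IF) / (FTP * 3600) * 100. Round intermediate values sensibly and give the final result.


Product = 3885 * 291 * 1.009 = 1140709.815
Base = 288 * 3600 = 1036800
TSS = 1140709.815 / 1036800 * 100 = 110.02

110.02 TSS


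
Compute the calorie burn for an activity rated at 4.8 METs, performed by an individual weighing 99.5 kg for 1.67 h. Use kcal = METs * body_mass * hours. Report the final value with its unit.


Product of METs and mass = 4.8 * 99.5 = 477.6
Total kcal = 477.6 * 1.67 = 797.59 kcal

797.59 kcal


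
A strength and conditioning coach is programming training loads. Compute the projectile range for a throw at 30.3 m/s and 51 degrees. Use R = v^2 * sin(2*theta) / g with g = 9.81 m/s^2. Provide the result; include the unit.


Two times the angle = 102 degrees
sin(102) = 0.978148
R = 918.09 * 0.978148 / 9.81 = 91.542 m

91.542 m


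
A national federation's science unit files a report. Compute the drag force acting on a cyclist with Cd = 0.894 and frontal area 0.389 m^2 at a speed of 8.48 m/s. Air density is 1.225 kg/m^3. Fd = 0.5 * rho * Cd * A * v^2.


Step 1: v^2 = 71.9104
Step 2: Fd = 0.5 * 1.225 * 0.894 * 0.389 * 71.9104
= 15.317 N

15.317 N


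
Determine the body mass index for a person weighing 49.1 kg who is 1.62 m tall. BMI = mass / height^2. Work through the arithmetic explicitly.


BMI = mass / height^2
= 49.1 / 1.62^2
= 49.1 / 2.6244
= 18.71 kg/m^2

18.71 kg/m^2


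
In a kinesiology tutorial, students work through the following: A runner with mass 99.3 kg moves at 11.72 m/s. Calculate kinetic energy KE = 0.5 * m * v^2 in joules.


v^2 = 11.72^2 = 137.3584
KE = 0.5 * 99.3 * 137.3584
= 6819.84 J

6819.84 J


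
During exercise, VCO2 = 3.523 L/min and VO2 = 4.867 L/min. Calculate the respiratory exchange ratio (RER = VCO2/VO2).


RER = VCO2 / VO2
= 3.523 / 4.867
= 0.7239

0.7239


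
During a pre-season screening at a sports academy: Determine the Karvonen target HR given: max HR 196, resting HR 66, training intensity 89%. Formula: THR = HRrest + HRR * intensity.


HRR = HRmax - HRrest = 196 - 66 = 130
THR = 66 + 130 * 0.89
= 181.7 bpm

181.7 bpm


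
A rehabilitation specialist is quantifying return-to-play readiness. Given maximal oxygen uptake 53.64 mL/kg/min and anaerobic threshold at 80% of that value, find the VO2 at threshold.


Percentage as decimal = 0.8
VO2 at AT = 53.64 * 0.8 = 42.91 mL/kg/min

42.91 mL/kg/min


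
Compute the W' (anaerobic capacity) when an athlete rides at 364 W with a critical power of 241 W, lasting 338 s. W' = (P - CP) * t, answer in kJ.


Above-CP power = 123 W
Duration = 338 s
W' = 123 * 338 = 41574 J
Convert: 41574 / 1000 = 41.574 kJ

41.574 kJ


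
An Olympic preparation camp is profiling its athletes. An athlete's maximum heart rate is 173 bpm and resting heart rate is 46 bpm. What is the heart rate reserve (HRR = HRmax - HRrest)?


HRR = HRmax - HRrest
= 173 - 46
= 127 bpm

127 bpm


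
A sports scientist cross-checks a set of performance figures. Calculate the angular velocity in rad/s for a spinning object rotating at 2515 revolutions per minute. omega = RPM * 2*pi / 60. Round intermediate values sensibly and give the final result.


omega = RPM * 2*pi / 60
= 2515 * 6.28318531 / 60
= 263.37 rad/s

263.37 rad/s


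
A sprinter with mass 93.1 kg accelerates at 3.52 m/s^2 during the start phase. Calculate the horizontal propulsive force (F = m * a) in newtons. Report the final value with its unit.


F = m * a
= 93.1 * 3.52
= 327.71 N

327.71 N


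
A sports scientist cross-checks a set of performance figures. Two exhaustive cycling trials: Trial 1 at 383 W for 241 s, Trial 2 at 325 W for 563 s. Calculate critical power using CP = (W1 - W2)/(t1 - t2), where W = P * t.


W1 = 383 * 241 = 92303 J
W2 = 325 * 563 = 182975 J
CP = (92303 - 182975) / (241 - 563)
= -90672 / -322
= 281.59 W

281.59 W


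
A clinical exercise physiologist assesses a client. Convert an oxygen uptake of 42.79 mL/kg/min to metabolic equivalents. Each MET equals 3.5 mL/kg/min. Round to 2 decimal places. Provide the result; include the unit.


One MET = 3.5 mL/kg/min
Number of METs = 42.79 / 3.5
= 12.23 METs

12.23 METs


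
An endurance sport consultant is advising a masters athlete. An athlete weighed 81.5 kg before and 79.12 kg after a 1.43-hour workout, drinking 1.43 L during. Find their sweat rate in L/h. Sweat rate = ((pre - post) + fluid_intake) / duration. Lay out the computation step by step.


Body mass change = 2.38 kg
Total sweat loss = 2.38 + 1.43 = 3.81 L
Rate = 3.81 / 1.43 = 2.664 L/h

2.664 L/h


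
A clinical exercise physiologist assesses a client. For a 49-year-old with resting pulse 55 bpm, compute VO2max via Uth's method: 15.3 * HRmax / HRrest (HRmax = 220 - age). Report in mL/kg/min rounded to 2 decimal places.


Step 1: HRmax = 220 - 49 = 171 bpm
Step 2: Ratio = 171 / 55 = 3.1091
Step 3: VO2max = 15.3 * 3.1091 = 47.57 mL/kg/min

47.57 mL/kg/min


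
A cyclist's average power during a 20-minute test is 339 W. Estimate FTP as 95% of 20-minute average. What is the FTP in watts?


FTP = 20-min power * 0.95
= 339 * 0.95
= 322.05 W

322.05 W


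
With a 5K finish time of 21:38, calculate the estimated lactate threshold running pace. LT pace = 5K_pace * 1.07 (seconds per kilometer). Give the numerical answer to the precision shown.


Race duration = 1298 s for 5 km
Average pace = 1298 / 5 = 259.6 s/km
LT pace = 259.6 * 1.07
= 277.77 s/km

277.77 s/km


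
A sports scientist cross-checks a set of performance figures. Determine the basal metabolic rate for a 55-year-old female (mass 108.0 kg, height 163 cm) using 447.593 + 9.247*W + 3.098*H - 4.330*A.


BMR = 447.593 + 9.247*108.0 + 3.098*163 - 4.330*55
= 1713.09 kcal/day

1713.09 kcal/day


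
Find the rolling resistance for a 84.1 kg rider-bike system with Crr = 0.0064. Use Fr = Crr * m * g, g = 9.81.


m * g = 84.1 * 9.81 = 825.021 N
Fr = 0.0064 * 825.021 = 5.28 N

5.28 N


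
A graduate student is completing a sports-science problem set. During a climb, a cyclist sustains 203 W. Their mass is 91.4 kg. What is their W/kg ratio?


Power-to-weight = 203 W / 91.4 kg
= 2.221 W/kg

2.221 W/kg


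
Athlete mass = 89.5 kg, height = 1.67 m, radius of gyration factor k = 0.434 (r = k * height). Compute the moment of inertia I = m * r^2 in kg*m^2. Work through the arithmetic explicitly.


r = k * height = 0.434 * 1.67 = 0.72478 m
r^2 = 0.72478^2 = 0.525306
I = 89.5 * 0.525306 = 47.015 kg*m^2

47.015 kg*m^2


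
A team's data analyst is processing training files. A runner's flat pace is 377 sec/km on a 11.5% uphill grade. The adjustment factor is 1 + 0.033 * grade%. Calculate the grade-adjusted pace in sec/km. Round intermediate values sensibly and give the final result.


Factor = 1 + 0.033 * 11.5 = 1.3795
Adjusted pace = 377 * 1.3795
= 520.07 sec/km

520.07 s/km


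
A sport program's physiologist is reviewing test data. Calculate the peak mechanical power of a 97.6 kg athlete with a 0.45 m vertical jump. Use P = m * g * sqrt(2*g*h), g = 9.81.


First, sqrt(2gh) = sqrt(2 * 9.81 * 0.45)
= sqrt(8.829) = 2.971363 m/s
Power = 97.6 * 9.81 * 2.971363 = 2844.95 W

2844.95 W


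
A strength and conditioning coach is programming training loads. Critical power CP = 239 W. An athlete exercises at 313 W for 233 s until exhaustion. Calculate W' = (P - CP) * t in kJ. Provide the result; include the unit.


P - CP = 313 - 239 = 74 W
W' = 74 * 233 = 17242 J
= 17242 / 1000 = 17.242 kJ

17.242 kJ


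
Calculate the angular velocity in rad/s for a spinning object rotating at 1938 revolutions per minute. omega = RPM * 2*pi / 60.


omega = RPM * 2*pi / 60
= 1938 * 6.28318531 / 60
= 202.947 rad/s

202.947 rad/s


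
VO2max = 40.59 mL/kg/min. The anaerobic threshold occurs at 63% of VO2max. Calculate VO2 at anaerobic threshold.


AT fraction = 63 / 100 = 0.63
AT VO2 = 40.59 * 0.63
= 25.57 mL/kg/min

25.57 mL/kg/min


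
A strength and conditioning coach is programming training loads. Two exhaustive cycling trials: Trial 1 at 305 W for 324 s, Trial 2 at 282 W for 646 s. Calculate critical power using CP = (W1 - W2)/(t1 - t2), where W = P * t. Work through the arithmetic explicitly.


W1 = 305 * 324 = 98820 J
W2 = 282 * 646 = 182172 J
CP = (98820 - 182172) / (324 - 646)
= -83352 / -322
= 258.86 W

258.86 W


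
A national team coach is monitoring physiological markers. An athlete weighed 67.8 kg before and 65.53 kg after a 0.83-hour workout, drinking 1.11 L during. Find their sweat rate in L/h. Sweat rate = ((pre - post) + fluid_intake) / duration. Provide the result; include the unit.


Body mass change = 2.27 kg
Total sweat loss = 2.27 + 1.11 = 3.38 L
Rate = 3.38 / 0.83 = 4.072 L/h

4.072 L/h


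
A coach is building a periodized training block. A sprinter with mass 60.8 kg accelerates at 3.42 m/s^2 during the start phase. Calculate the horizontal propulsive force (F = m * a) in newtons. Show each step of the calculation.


F = m * a
= 60.8 * 3.42
= 207.94 N

207.94 N


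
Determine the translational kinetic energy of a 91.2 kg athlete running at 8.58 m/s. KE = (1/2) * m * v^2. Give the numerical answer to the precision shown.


KE = 0.5 * m * v^2
= 0.5 * 91.2 * 8.58^2
= 0.5 * 91.2 * 73.6164
= 3356.91 J

3356.91 J


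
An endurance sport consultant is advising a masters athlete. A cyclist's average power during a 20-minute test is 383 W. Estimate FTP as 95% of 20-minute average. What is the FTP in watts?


FTP = 20-min power * 0.95
= 383 * 0.95
= 363.85 W

363.85 W


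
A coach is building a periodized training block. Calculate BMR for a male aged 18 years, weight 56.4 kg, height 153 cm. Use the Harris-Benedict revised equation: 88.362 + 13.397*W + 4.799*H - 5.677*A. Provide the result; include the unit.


Substituting values:
W term = 13.397 * 56.4 = 755.5908
H term = 4.799 * 153 = 734.247
A term = 5.677 * 18 = 102.186
BMR = 1476.01 kcal/day

1476.01 kcal/day


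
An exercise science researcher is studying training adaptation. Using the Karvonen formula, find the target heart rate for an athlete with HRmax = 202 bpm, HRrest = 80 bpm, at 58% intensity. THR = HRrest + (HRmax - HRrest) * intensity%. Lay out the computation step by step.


HRR = 202 - 80 = 122
THR = 80 + 122 * 0.58
= 80 + 70.76
= 150.76 bpm

150.76 bpm


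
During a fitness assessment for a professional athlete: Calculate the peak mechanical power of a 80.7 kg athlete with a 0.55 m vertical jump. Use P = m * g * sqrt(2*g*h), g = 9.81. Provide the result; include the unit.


First, sqrt(2gh) = sqrt(2 * 9.81 * 0.55)
= sqrt(10.791) = 3.284966 m/s
Power = 80.7 * 9.81 * 3.284966 = 2600.6 W

2600.6 W


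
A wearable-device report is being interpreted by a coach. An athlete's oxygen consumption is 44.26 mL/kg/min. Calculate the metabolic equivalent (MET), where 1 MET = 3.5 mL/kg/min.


MET = VO2 / 3.5
= 44.26 / 3.5
= 12.65 METs

12.65 METs


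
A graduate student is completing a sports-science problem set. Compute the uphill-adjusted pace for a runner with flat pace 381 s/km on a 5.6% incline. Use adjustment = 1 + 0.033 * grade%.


Adjustment factor = 1 + 0.033 * 5.6 = 1.1848
Grade-adjusted pace = 381 * 1.1848 = 451.41 s/km

451.41 s/km


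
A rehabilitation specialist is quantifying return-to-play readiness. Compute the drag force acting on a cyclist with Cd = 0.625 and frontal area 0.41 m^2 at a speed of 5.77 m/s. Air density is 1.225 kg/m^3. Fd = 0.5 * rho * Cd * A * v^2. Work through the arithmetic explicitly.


Step 1: v^2 = 33.2929
Step 2: Fd = 0.5 * 1.225 * 0.625 * 0.41 * 33.2929
= 5.225 N

5.225 N


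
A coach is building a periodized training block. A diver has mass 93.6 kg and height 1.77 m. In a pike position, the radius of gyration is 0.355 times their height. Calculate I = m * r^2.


r = 0.355 * 1.77 = 0.62835 m
I = m * r^2 = 93.6 * 0.394824 = 36.956 kg*m^2

36.956 kg*m^2


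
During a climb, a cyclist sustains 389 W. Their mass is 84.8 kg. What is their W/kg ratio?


Power-to-weight = 389 W / 84.8 kg
= 4.587 W/kg

4.587 W/kg


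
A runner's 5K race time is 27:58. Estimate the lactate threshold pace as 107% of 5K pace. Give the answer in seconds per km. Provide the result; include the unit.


Total race time = 27*60 + 58 = 1678 seconds
5K pace = 1678 / 5 = 335.6 sec/km
LT pace = 335.6 * 1.07 = 359.09 sec/km

359.09 s/km


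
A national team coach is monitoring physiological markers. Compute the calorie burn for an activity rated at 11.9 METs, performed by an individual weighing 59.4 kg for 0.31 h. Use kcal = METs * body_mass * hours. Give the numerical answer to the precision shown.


Product of METs and mass = 11.9 * 59.4 = 706.86
Total kcal = 706.86 * 0.31 = 219.13 kcal

219.13 kcal


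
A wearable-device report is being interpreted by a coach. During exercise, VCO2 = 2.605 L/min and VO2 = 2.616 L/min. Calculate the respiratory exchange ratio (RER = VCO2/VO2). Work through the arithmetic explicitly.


RER = VCO2 / VO2
= 2.605 / 2.616
= 0.9958

0.9958


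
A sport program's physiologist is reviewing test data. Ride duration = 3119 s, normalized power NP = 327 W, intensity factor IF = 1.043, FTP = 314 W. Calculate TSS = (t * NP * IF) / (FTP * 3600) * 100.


Numerator = 3119 * 327 * 1.043 = 1063769.259
Denominator = 314 * 3600 = 1130400
TSS = 1063769.259 / 1130400 * 100
= 94.11

94.11 TSS
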